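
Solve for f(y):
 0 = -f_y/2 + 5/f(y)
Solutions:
 f(y) = -sqrt(C1 + 20*y)
 f(y) = sqrt(C1 + 20*y)


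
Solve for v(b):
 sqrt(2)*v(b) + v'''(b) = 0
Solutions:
 v(b) = C3*exp(-2^(1/6)*b) + (C1*sin(2^(1/6)*sqrt(3)*b/2) + C2*cos(2^(1/6)*sqrt(3)*b/2))*exp(2^(1/6)*b/2)


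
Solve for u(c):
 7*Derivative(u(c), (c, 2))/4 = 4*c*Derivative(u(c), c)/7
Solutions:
 u(c) = C1 + C2*erfi(2*sqrt(2)*c/7)


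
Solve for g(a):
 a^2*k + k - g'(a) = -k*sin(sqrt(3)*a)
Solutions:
 g(a) = C1 + a^3*k/3 + a*k - sqrt(3)*k*cos(sqrt(3)*a)/3


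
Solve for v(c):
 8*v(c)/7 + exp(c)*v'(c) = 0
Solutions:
 v(c) = C1*exp(8*exp(-c)/7)


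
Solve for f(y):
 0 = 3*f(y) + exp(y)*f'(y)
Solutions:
 f(y) = C1*exp(3*exp(-y))


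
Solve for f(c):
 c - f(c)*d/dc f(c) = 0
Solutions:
 f(c) = -sqrt(C1 + c^2)
 f(c) = sqrt(C1 + c^2)


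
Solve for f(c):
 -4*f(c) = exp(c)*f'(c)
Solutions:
 f(c) = C1*exp(4*exp(-c))


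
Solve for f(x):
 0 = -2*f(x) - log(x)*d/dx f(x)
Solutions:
 f(x) = C1*exp(-2*li(x))


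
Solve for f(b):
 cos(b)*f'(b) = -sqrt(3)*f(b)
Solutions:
 f(b) = C1*(sin(b) - 1)^(sqrt(3)/2)/(sin(b) + 1)^(sqrt(3)/2)


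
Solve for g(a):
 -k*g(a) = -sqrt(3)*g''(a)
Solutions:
 g(a) = C1*exp(-3^(3/4)*a*sqrt(k)/3) + C2*exp(3^(3/4)*a*sqrt(k)/3)


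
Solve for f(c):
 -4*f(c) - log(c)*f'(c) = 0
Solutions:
 f(c) = C1*exp(-4*li(c))


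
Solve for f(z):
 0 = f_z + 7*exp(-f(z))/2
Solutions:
 f(z) = log(C1 - 7*z/2)


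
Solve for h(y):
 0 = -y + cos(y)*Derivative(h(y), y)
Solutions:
 h(y) = C1 + Integral(y/cos(y), y)


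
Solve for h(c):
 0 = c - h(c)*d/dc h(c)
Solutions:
 h(c) = -sqrt(C1 + c^2)
 h(c) = sqrt(C1 + c^2)


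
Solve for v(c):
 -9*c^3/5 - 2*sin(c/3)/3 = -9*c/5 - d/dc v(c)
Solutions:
 v(c) = C1 + 9*c^4/20 - 9*c^2/10 - 2*cos(c/3)


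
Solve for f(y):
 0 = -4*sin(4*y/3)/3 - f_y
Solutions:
 f(y) = C1 + cos(4*y/3)


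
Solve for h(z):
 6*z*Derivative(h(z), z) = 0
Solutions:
 h(z) = C1


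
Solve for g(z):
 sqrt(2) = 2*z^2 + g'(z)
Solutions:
 g(z) = C1 - 2*z^3/3 + sqrt(2)*z


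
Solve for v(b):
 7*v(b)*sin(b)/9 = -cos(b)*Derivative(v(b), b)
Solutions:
 v(b) = C1*cos(b)^(7/9)


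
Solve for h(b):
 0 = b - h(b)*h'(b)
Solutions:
 h(b) = -sqrt(C1 + b^2)
 h(b) = sqrt(C1 + b^2)


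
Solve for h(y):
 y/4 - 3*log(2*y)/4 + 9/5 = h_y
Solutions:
 h(y) = C1 + y^2/8 - 3*y*log(y)/4 - 3*y*log(2)/4 + 51*y/20


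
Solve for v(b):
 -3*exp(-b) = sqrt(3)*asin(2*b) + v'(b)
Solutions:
 v(b) = C1 - sqrt(3)*b*asin(2*b) - sqrt(3)*sqrt(1 - 4*b^2)/2 + 3*exp(-b)


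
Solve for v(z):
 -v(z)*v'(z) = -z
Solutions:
 v(z) = -sqrt(C1 + z^2)
 v(z) = sqrt(C1 + z^2)


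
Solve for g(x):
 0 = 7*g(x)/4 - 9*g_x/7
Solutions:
 g(x) = C1*exp(49*x/36)


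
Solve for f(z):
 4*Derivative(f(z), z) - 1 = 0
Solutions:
 f(z) = C1 + z/4


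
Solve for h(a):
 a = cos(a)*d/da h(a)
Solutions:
 h(a) = C1 + Integral(a/cos(a), a)


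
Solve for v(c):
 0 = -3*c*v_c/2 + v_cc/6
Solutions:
 v(c) = C1 + C2*erfi(3*sqrt(2)*c/2)


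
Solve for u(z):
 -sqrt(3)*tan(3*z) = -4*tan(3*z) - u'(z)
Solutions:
 u(z) = C1 - sqrt(3)*log(cos(3*z))/3 + 4*log(cos(3*z))/3


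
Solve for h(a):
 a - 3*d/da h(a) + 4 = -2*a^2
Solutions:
 h(a) = C1 + 2*a^3/9 + a^2/6 + 4*a/3


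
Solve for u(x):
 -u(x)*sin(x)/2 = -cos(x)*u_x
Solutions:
 u(x) = C1/sqrt(cos(x))


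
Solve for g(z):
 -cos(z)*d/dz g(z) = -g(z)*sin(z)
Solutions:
 g(z) = C1/cos(z)


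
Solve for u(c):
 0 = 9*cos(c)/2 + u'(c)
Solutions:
 u(c) = C1 - 9*sin(c)/2


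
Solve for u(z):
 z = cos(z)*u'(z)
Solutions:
 u(z) = C1 + Integral(z/cos(z), z)


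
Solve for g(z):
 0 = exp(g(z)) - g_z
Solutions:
 g(z) = log(-1/(C1 + z))


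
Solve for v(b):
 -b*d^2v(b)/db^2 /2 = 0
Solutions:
 v(b) = C1 + C2*b


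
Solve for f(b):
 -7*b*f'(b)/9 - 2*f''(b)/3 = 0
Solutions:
 f(b) = C1 + C2*erf(sqrt(21)*b/6)


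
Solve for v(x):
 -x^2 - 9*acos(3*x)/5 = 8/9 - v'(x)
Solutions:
 v(x) = C1 + x^3/3 + 9*x*acos(3*x)/5 + 8*x/9 - 3*sqrt(1 - 9*x^2)/5


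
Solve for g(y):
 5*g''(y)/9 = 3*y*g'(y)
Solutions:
 g(y) = C1 + C2*erfi(3*sqrt(30)*y/10)


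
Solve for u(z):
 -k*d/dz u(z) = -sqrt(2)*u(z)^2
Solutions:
 u(z) = -k/(C1*k + sqrt(2)*z)


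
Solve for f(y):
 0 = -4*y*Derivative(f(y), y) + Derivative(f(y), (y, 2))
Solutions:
 f(y) = C1 + C2*erfi(sqrt(2)*y)


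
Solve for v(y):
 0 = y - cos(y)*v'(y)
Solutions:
 v(y) = C1 + Integral(y/cos(y), y)


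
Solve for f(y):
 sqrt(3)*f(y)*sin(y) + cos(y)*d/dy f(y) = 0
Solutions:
 f(y) = C1*cos(y)^(sqrt(3))


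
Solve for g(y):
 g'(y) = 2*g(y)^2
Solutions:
 g(y) = -1/(C1 + 2*y)


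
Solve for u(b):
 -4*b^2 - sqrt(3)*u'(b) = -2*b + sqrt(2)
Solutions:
 u(b) = C1 - 4*sqrt(3)*b^3/9 + sqrt(3)*b^2/3 - sqrt(6)*b/3


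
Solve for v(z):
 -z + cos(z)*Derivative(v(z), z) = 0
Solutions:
 v(z) = C1 + Integral(z/cos(z), z)


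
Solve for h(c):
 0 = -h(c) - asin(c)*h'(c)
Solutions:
 h(c) = C1*exp(-Integral(1/asin(c), c))


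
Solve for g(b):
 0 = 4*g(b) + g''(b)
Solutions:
 g(b) = C1*sin(2*b) + C2*cos(2*b)


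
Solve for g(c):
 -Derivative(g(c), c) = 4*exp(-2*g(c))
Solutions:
 g(c) = log(-sqrt(C1 - 8*c))
 g(c) = log(C1 - 8*c)/2


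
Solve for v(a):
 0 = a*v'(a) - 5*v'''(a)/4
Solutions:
 v(a) = C1 + Integral(C2*airyai(10^(2/3)*a/5) + C3*airybi(10^(2/3)*a/5), a)


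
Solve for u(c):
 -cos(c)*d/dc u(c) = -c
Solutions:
 u(c) = C1 + Integral(c/cos(c), c)


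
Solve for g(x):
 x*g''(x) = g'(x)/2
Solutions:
 g(x) = C1 + C2*x^(3/2)


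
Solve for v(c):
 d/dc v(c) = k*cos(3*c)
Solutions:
 v(c) = C1 + k*sin(3*c)/3


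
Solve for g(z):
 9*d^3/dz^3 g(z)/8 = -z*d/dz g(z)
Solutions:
 g(z) = C1 + Integral(C2*airyai(-2*3^(1/3)*z/3) + C3*airybi(-2*3^(1/3)*z/3), z)


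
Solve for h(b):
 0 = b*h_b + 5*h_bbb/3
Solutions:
 h(b) = C1 + Integral(C2*airyai(-3^(1/3)*5^(2/3)*b/5) + C3*airybi(-3^(1/3)*5^(2/3)*b/5), b)


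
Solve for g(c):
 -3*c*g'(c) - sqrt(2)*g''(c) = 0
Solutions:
 g(c) = C1 + C2*erf(2^(1/4)*sqrt(3)*c/2)


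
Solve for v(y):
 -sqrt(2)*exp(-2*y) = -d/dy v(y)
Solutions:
 v(y) = C1 - sqrt(2)*exp(-2*y)/2


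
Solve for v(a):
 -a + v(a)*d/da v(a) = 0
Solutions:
 v(a) = -sqrt(C1 + a^2)
 v(a) = sqrt(C1 + a^2)


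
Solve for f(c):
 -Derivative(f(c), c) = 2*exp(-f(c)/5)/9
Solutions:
 f(c) = 5*log(C1 - 2*c/45)


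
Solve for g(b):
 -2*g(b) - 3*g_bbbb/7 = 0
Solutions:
 g(b) = (C1*sin(6^(3/4)*7^(1/4)*b/6) + C2*cos(6^(3/4)*7^(1/4)*b/6))*exp(-6^(3/4)*7^(1/4)*b/6) + (C3*sin(6^(3/4)*7^(1/4)*b/6) + C4*cos(6^(3/4)*7^(1/4)*b/6))*exp(6^(3/4)*7^(1/4)*b/6)


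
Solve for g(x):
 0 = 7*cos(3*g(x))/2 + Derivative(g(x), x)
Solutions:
 g(x) = -asin((C1 + exp(21*x))/(C1 - exp(21*x)))/3 + pi/3
 g(x) = asin((C1 + exp(21*x))/(C1 - exp(21*x)))/3


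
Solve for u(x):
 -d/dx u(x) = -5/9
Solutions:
 u(x) = C1 + 5*x/9


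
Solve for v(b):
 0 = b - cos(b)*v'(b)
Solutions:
 v(b) = C1 + Integral(b/cos(b), b)


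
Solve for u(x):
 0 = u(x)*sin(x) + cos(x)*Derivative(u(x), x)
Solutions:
 u(x) = C1*cos(x)


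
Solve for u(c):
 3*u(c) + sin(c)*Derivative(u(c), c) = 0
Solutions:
 u(c) = C1*(cos(c) + 1)^(3/2)/(cos(c) - 1)^(3/2)


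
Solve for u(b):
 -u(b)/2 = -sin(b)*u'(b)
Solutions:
 u(b) = C1*(cos(b) - 1)^(1/4)/(cos(b) + 1)^(1/4)


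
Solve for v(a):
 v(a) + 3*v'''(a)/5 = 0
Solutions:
 v(a) = C3*exp(-3^(2/3)*5^(1/3)*a/3) + (C1*sin(3^(1/6)*5^(1/3)*a/2) + C2*cos(3^(1/6)*5^(1/3)*a/2))*exp(3^(2/3)*5^(1/3)*a/6)


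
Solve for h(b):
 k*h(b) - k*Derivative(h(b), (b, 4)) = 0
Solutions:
 h(b) = C1*exp(-b) + C2*exp(b) + C3*sin(b) + C4*cos(b)


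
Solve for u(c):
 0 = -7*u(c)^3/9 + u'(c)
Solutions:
 u(c) = -3*sqrt(2)*sqrt(-1/(C1 + 7*c))/2
 u(c) = 3*sqrt(2)*sqrt(-1/(C1 + 7*c))/2


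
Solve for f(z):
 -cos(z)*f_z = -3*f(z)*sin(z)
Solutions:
 f(z) = C1/cos(z)^3


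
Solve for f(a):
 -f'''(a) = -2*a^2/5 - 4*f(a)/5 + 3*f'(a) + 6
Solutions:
 f(a) = C1*exp(5^(1/3)*a*(-5^(1/3)*(2 + sqrt(29))^(1/3) + 5/(2 + sqrt(29))^(1/3))/10)*sin(sqrt(3)*5^(1/3)*a*(5/(2 + sqrt(29))^(1/3) + 5^(1/3)*(2 + sqrt(29))^(1/3))/10) + C2*exp(5^(1/3)*a*(-5^(1/3)*(2 + sqrt(29))^(1/3) + 5/(2 + sqrt(29))^(1/3))/10)*cos(sqrt(3)*5^(1/3)*a*(5/(2 + sqrt(29))^(1/3) + 5^(1/3)*(2 + sqrt(29))^(1/3))/10) + C3*exp(5^(1/3)*a*(-1/(2 + sqrt(29))^(1/3) + 5^(1/3)*(2 + sqrt(29))^(1/3)/5)) - a^2/2 - 15*a/4 - 105/16


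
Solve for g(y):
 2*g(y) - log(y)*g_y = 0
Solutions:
 g(y) = C1*exp(2*li(y))


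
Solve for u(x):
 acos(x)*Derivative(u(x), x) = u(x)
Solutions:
 u(x) = C1*exp(Integral(1/acos(x), x))


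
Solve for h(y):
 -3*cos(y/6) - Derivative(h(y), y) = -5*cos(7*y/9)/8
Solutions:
 h(y) = C1 - 18*sin(y/6) + 45*sin(7*y/9)/56


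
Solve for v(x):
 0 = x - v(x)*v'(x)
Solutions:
 v(x) = -sqrt(C1 + x^2)
 v(x) = sqrt(C1 + x^2)


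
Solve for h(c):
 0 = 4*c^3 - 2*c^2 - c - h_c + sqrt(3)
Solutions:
 h(c) = C1 + c^4 - 2*c^3/3 - c^2/2 + sqrt(3)*c


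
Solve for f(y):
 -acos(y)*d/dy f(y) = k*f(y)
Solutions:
 f(y) = C1*exp(-k*Integral(1/acos(y), y))


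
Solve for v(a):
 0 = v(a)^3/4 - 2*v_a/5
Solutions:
 v(a) = -2*sqrt(-1/(C1 + 5*a))
 v(a) = 2*sqrt(-1/(C1 + 5*a))


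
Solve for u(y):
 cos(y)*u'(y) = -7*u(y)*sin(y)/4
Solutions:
 u(y) = C1*cos(y)^(7/4)


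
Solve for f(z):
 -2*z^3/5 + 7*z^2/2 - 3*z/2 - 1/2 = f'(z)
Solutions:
 f(z) = C1 - z^4/10 + 7*z^3/6 - 3*z^2/4 - z/2


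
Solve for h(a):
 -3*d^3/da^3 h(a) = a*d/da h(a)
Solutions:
 h(a) = C1 + Integral(C2*airyai(-3^(2/3)*a/3) + C3*airybi(-3^(2/3)*a/3), a)


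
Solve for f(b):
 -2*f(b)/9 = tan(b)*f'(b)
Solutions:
 f(b) = C1/sin(b)^(2/9)


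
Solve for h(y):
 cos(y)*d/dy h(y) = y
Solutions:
 h(y) = C1 + Integral(y/cos(y), y)


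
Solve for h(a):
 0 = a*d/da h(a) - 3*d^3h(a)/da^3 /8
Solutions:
 h(a) = C1 + Integral(C2*airyai(2*3^(2/3)*a/3) + C3*airybi(2*3^(2/3)*a/3), a)


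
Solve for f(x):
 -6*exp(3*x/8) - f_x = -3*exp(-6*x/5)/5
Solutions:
 f(x) = C1 - 16*exp(3*x/8) - exp(-6*x/5)/2


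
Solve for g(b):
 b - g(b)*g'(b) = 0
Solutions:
 g(b) = -sqrt(C1 + b^2)
 g(b) = sqrt(C1 + b^2)


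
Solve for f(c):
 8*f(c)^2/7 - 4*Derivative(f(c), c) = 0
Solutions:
 f(c) = -7/(C1 + 2*c)


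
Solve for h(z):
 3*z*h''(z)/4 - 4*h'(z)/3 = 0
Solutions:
 h(z) = C1 + C2*z^(25/9)


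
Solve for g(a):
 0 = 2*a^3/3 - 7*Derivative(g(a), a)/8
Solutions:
 g(a) = C1 + 4*a^4/21


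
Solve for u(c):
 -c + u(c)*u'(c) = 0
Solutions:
 u(c) = -sqrt(C1 + c^2)
 u(c) = sqrt(C1 + c^2)


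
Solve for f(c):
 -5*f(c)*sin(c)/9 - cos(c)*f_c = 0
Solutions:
 f(c) = C1*cos(c)^(5/9)


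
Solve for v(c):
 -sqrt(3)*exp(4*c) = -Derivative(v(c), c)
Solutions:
 v(c) = C1 + sqrt(3)*exp(4*c)/4


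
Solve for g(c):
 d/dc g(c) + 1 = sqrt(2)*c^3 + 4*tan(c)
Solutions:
 g(c) = C1 + sqrt(2)*c^4/4 - c - 4*log(cos(c))


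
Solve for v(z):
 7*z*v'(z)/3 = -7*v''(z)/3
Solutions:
 v(z) = C1 + C2*erf(sqrt(2)*z/2)


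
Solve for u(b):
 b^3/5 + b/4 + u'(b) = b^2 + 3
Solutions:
 u(b) = C1 - b^4/20 + b^3/3 - b^2/8 + 3*b


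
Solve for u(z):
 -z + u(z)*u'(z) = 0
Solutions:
 u(z) = -sqrt(C1 + z^2)
 u(z) = sqrt(C1 + z^2)


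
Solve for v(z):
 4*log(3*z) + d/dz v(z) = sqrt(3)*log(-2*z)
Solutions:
 v(z) = C1 - z*(4 - sqrt(3))*log(z) + z*(-4*log(3) - sqrt(3) + sqrt(3)*log(2) + 4 + sqrt(3)*I*pi)


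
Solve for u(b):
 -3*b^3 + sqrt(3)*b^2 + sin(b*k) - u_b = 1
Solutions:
 u(b) = C1 - 3*b^4/4 + sqrt(3)*b^3/3 - b - cos(b*k)/k


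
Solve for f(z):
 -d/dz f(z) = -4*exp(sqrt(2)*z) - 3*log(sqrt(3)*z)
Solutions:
 f(z) = C1 + 3*z*log(z) + z*(-3 + 3*log(3)/2) + 2*sqrt(2)*exp(sqrt(2)*z)


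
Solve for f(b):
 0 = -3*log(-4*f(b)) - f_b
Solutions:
 Integral(1/(log(-_y) + 2*log(2)), (_y, f(b)))/3 = C1 - b


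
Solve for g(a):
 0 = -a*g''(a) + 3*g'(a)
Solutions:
 g(a) = C1 + C2*a^4


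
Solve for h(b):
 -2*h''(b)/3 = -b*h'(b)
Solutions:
 h(b) = C1 + C2*erfi(sqrt(3)*b/2)


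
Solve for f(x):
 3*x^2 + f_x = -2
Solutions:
 f(x) = C1 - x^3 - 2*x


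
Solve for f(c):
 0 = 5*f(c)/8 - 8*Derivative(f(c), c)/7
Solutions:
 f(c) = C1*exp(35*c/64)


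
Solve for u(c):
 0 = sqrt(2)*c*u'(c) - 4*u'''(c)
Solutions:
 u(c) = C1 + Integral(C2*airyai(sqrt(2)*c/2) + C3*airybi(sqrt(2)*c/2), c)


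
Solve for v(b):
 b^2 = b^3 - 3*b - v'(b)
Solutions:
 v(b) = C1 + b^4/4 - b^3/3 - 3*b^2/2


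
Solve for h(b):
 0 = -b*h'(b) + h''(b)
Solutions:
 h(b) = C1 + C2*erfi(sqrt(2)*b/2)


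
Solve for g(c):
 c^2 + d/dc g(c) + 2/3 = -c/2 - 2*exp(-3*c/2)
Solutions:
 g(c) = C1 - c^3/3 - c^2/4 - 2*c/3 + 4*exp(-3*c/2)/3


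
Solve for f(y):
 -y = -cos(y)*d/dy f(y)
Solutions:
 f(y) = C1 + Integral(y/cos(y), y)


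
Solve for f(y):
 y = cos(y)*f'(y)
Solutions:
 f(y) = C1 + Integral(y/cos(y), y)


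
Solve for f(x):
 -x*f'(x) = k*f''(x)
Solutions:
 f(x) = C1 + C2*sqrt(k)*erf(sqrt(2)*x*sqrt(1/k)/2)


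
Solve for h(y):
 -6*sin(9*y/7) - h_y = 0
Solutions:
 h(y) = C1 + 14*cos(9*y/7)/3


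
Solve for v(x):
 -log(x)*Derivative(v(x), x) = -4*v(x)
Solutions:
 v(x) = C1*exp(4*li(x))


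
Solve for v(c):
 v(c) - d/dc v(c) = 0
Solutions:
 v(c) = C1*exp(c)


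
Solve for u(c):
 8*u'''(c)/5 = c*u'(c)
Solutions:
 u(c) = C1 + Integral(C2*airyai(5^(1/3)*c/2) + C3*airybi(5^(1/3)*c/2), c)


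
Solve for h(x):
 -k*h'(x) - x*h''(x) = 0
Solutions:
 h(x) = C1 + x^(1 - re(k))*(C2*sin(log(x)*Abs(im(k))) + C3*cos(log(x)*im(k)))


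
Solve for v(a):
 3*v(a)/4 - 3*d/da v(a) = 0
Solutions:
 v(a) = C1*exp(a/4)


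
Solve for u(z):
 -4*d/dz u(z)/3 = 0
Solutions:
 u(z) = C1


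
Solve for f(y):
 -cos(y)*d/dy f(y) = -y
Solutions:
 f(y) = C1 + Integral(y/cos(y), y)


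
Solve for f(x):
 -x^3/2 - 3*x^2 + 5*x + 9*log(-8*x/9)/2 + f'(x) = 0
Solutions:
 f(x) = C1 + x^4/8 + x^3 - 5*x^2/2 - 9*x*log(-x)/2 + x*(-27*log(2)/2 + 9/2 + 9*log(3))


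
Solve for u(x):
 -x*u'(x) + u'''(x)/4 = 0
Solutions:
 u(x) = C1 + Integral(C2*airyai(2^(2/3)*x) + C3*airybi(2^(2/3)*x), x)


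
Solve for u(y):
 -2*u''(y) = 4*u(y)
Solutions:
 u(y) = C1*sin(sqrt(2)*y) + C2*cos(sqrt(2)*y)


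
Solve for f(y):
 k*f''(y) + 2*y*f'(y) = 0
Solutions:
 f(y) = C1 + C2*sqrt(k)*erf(y*sqrt(1/k))


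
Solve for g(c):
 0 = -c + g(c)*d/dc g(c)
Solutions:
 g(c) = -sqrt(C1 + c^2)
 g(c) = sqrt(C1 + c^2)


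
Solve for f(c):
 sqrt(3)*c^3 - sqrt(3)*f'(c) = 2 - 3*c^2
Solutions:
 f(c) = C1 + c^4/4 + sqrt(3)*c^3/3 - 2*sqrt(3)*c/3


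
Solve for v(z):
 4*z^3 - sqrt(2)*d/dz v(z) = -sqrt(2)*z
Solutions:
 v(z) = C1 + sqrt(2)*z^4/2 + z^2/2


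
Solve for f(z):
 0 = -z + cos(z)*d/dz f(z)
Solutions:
 f(z) = C1 + Integral(z/cos(z), z)


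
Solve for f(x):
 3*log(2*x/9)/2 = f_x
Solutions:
 f(x) = C1 + 3*x*log(x)/2 - 3*x*log(3) - 3*x/2 + 3*x*log(2)/2


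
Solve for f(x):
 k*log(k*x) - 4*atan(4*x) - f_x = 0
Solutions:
 f(x) = C1 + k*x*(log(k*x) - 1) - 4*x*atan(4*x) + log(16*x^2 + 1)/2


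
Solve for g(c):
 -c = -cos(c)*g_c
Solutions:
 g(c) = C1 + Integral(c/cos(c), c)


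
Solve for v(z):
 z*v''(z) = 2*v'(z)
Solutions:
 v(z) = C1 + C2*z^3


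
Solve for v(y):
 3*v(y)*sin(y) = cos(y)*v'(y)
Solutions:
 v(y) = C1/cos(y)^3


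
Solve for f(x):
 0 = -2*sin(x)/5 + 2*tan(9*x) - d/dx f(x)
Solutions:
 f(x) = C1 - 2*log(cos(9*x))/9 + 2*cos(x)/5


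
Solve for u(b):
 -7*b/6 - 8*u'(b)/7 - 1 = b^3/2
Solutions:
 u(b) = C1 - 7*b^4/64 - 49*b^2/96 - 7*b/8


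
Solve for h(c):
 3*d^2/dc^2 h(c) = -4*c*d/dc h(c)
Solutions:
 h(c) = C1 + C2*erf(sqrt(6)*c/3)


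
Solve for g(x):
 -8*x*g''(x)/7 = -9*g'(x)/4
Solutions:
 g(x) = C1 + C2*x^(95/32)


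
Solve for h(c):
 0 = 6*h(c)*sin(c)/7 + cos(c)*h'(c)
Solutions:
 h(c) = C1*cos(c)^(6/7)


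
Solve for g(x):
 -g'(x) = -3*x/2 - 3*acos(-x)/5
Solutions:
 g(x) = C1 + 3*x^2/4 + 3*x*acos(-x)/5 + 3*sqrt(1 - x^2)/5


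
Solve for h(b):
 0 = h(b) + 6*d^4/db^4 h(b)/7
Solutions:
 h(b) = (C1*sin(14^(1/4)*3^(3/4)*b/6) + C2*cos(14^(1/4)*3^(3/4)*b/6))*exp(-14^(1/4)*3^(3/4)*b/6) + (C3*sin(14^(1/4)*3^(3/4)*b/6) + C4*cos(14^(1/4)*3^(3/4)*b/6))*exp(14^(1/4)*3^(3/4)*b/6)


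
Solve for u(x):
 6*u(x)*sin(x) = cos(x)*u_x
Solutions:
 u(x) = C1/cos(x)^6


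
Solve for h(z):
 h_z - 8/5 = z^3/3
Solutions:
 h(z) = C1 + z^4/12 + 8*z/5


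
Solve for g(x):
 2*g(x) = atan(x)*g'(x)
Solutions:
 g(x) = C1*exp(2*Integral(1/atan(x), x))


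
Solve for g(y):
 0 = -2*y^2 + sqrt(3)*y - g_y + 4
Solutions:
 g(y) = C1 - 2*y^3/3 + sqrt(3)*y^2/2 + 4*y


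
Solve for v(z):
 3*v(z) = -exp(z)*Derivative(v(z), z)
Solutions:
 v(z) = C1*exp(3*exp(-z))


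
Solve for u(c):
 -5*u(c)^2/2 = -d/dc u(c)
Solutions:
 u(c) = -2/(C1 + 5*c)


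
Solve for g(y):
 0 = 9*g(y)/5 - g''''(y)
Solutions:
 g(y) = C1*exp(-sqrt(3)*5^(3/4)*y/5) + C2*exp(sqrt(3)*5^(3/4)*y/5) + C3*sin(sqrt(3)*5^(3/4)*y/5) + C4*cos(sqrt(3)*5^(3/4)*y/5)


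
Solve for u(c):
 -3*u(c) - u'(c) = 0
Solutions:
 u(c) = C1*exp(-3*c)


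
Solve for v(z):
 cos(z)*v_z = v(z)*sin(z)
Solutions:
 v(z) = C1/cos(z)


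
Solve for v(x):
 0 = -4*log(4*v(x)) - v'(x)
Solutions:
 Integral(1/(log(_y) + 2*log(2)), (_y, v(x)))/4 = C1 - x


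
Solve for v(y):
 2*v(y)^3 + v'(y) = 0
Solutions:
 v(y) = -sqrt(2)*sqrt(-1/(C1 - 2*y))/2
 v(y) = sqrt(2)*sqrt(-1/(C1 - 2*y))/2


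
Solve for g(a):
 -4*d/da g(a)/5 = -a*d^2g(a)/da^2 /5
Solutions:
 g(a) = C1 + C2*a^5


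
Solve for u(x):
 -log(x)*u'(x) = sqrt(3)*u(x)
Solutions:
 u(x) = C1*exp(-sqrt(3)*li(x))


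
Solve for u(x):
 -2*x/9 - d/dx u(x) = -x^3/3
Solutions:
 u(x) = C1 + x^4/12 - x^2/9


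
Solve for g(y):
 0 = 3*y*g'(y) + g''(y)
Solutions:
 g(y) = C1 + C2*erf(sqrt(6)*y/2)


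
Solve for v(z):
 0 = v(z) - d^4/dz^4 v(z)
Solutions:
 v(z) = C1*exp(-z) + C2*exp(z) + C3*sin(z) + C4*cos(z)


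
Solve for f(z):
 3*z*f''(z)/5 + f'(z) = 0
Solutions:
 f(z) = C1 + C2/z^(2/3)


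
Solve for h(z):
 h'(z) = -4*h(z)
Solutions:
 h(z) = C1*exp(-4*z)


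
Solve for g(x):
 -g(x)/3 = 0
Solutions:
 g(x) = 0


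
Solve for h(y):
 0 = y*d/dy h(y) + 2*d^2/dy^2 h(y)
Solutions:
 h(y) = C1 + C2*erf(y/2)


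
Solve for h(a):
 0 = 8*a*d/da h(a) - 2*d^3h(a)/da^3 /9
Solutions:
 h(a) = C1 + Integral(C2*airyai(6^(2/3)*a) + C3*airybi(6^(2/3)*a), a)


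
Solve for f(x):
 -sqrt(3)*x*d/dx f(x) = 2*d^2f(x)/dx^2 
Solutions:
 f(x) = C1 + C2*erf(3^(1/4)*x/2)


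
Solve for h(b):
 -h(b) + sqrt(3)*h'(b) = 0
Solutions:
 h(b) = C1*exp(sqrt(3)*b/3)


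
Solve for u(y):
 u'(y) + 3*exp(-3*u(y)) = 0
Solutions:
 u(y) = log(C1 - 9*y)/3
 u(y) = log((-3^(1/3) - 3^(5/6)*I)*(C1 - 3*y)^(1/3)/2)
 u(y) = log((-3^(1/3) + 3^(5/6)*I)*(C1 - 3*y)^(1/3)/2)


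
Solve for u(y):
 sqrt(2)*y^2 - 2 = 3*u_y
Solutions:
 u(y) = C1 + sqrt(2)*y^3/9 - 2*y/3


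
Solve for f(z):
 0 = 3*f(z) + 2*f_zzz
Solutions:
 f(z) = C3*exp(-2^(2/3)*3^(1/3)*z/2) + (C1*sin(2^(2/3)*3^(5/6)*z/4) + C2*cos(2^(2/3)*3^(5/6)*z/4))*exp(2^(2/3)*3^(1/3)*z/4)


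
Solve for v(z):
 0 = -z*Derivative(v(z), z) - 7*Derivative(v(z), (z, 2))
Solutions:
 v(z) = C1 + C2*erf(sqrt(14)*z/14)


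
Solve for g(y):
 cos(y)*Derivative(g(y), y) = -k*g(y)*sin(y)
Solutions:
 g(y) = C1*exp(k*log(cos(y)))


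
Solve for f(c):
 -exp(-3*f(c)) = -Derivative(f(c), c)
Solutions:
 f(c) = log(C1 + 3*c)/3
 f(c) = log((-3^(1/3) - 3^(5/6)*I)*(C1 + c)^(1/3)/2)
 f(c) = log((-3^(1/3) + 3^(5/6)*I)*(C1 + c)^(1/3)/2)


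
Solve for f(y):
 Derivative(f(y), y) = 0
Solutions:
 f(y) = C1


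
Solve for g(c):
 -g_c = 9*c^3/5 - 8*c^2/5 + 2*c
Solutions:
 g(c) = C1 - 9*c^4/20 + 8*c^3/15 - c^2


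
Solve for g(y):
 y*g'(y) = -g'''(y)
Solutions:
 g(y) = C1 + Integral(C2*airyai(-y) + C3*airybi(-y), y)


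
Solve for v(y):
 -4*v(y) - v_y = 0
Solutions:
 v(y) = C1*exp(-4*y)


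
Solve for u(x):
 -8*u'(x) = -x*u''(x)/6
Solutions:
 u(x) = C1 + C2*x^49


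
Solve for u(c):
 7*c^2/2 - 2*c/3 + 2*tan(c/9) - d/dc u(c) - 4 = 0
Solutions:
 u(c) = C1 + 7*c^3/6 - c^2/3 - 4*c - 18*log(cos(c/9))


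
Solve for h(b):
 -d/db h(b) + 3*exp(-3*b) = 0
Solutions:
 h(b) = C1 - exp(-3*b)


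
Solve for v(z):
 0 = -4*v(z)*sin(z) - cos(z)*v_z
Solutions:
 v(z) = C1*cos(z)^4


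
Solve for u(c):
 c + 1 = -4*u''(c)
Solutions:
 u(c) = C1 + C2*c - c^3/24 - c^2/8


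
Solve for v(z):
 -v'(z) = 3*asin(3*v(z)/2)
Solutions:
 Integral(1/asin(3*_y/2), (_y, v(z))) = C1 - 3*z


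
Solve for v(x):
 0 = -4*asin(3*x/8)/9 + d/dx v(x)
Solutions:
 v(x) = C1 + 4*x*asin(3*x/8)/9 + 4*sqrt(64 - 9*x^2)/27


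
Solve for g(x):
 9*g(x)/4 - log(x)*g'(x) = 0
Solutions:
 g(x) = C1*exp(9*li(x)/4)


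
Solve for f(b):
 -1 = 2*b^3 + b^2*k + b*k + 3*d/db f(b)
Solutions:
 f(b) = C1 - b^4/6 - b^3*k/9 - b^2*k/6 - b/3


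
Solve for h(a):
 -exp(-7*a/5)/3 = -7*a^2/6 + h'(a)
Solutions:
 h(a) = C1 + 7*a^3/18 + 5*exp(-7*a/5)/21


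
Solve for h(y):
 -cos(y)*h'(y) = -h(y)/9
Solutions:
 h(y) = C1*(sin(y) + 1)^(1/18)/(sin(y) - 1)^(1/18)


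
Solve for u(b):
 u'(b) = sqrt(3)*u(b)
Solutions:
 u(b) = C1*exp(sqrt(3)*b)


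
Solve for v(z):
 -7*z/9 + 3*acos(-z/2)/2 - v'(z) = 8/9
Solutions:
 v(z) = C1 - 7*z^2/18 + 3*z*acos(-z/2)/2 - 8*z/9 + 3*sqrt(4 - z^2)/2


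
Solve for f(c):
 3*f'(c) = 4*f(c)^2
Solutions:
 f(c) = -3/(C1 + 4*c)


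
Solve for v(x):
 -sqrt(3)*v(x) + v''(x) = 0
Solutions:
 v(x) = C1*exp(-3^(1/4)*x) + C2*exp(3^(1/4)*x)


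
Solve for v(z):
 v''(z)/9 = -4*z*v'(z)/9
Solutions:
 v(z) = C1 + C2*erf(sqrt(2)*z)


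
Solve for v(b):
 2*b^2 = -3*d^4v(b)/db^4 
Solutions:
 v(b) = C1 + C2*b + C3*b^2 + C4*b^3 - b^6/540


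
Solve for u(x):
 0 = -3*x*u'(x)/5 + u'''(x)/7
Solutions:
 u(x) = C1 + Integral(C2*airyai(21^(1/3)*5^(2/3)*x/5) + C3*airybi(21^(1/3)*5^(2/3)*x/5), x)


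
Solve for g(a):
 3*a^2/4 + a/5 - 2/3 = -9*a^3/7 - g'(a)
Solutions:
 g(a) = C1 - 9*a^4/28 - a^3/4 - a^2/10 + 2*a/3


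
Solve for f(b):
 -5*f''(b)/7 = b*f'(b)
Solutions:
 f(b) = C1 + C2*erf(sqrt(70)*b/10)


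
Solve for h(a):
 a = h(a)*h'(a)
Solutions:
 h(a) = -sqrt(C1 + a^2)
 h(a) = sqrt(C1 + a^2)


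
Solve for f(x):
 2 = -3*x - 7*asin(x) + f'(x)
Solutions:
 f(x) = C1 + 3*x^2/2 + 7*x*asin(x) + 2*x + 7*sqrt(1 - x^2)


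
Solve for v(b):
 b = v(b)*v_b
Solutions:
 v(b) = -sqrt(C1 + b^2)
 v(b) = sqrt(C1 + b^2)


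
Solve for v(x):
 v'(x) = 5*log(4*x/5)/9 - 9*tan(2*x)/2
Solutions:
 v(x) = C1 + 5*x*log(x)/9 - 5*x*log(5)/9 - 5*x/9 + 10*x*log(2)/9 + 9*log(cos(2*x))/4


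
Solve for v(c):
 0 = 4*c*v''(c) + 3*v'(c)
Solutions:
 v(c) = C1 + C2*c^(1/4)


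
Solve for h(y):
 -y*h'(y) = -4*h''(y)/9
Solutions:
 h(y) = C1 + C2*erfi(3*sqrt(2)*y/4)


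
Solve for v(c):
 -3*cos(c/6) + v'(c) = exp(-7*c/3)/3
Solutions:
 v(c) = C1 + 18*sin(c/6) - exp(-7*c/3)/7


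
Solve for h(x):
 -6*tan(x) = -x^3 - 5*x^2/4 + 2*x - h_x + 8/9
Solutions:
 h(x) = C1 - x^4/4 - 5*x^3/12 + x^2 + 8*x/9 - 6*log(cos(x))


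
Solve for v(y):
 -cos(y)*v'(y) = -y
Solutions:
 v(y) = C1 + Integral(y/cos(y), y)


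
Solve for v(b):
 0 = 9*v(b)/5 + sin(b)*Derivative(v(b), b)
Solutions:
 v(b) = C1*(cos(b) + 1)^(9/10)/(cos(b) - 1)^(9/10)


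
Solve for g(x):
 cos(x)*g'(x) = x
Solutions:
 g(x) = C1 + Integral(x/cos(x), x)


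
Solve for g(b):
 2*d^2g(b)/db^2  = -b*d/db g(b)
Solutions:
 g(b) = C1 + C2*erf(b/2)


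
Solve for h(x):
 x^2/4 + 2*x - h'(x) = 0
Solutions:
 h(x) = C1 + x^3/12 + x^2


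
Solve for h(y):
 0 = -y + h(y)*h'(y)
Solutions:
 h(y) = -sqrt(C1 + y^2)
 h(y) = sqrt(C1 + y^2)


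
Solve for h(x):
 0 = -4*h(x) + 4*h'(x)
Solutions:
 h(x) = C1*exp(x)


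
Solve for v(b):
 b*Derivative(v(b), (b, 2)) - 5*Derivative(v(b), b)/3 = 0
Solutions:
 v(b) = C1 + C2*b^(8/3)


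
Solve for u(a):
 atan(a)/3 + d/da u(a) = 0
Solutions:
 u(a) = C1 - a*atan(a)/3 + log(a^2 + 1)/6


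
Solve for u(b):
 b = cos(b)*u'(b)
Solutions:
 u(b) = C1 + Integral(b/cos(b), b)


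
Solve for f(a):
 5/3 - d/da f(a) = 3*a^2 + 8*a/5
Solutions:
 f(a) = C1 - a^3 - 4*a^2/5 + 5*a/3


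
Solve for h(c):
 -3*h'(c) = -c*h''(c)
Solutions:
 h(c) = C1 + C2*c^4


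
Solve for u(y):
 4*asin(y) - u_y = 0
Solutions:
 u(y) = C1 + 4*y*asin(y) + 4*sqrt(1 - y^2)


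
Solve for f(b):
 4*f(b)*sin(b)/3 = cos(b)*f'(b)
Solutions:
 f(b) = C1/cos(b)^(4/3)


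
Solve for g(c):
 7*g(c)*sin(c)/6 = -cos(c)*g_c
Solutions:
 g(c) = C1*cos(c)^(7/6)


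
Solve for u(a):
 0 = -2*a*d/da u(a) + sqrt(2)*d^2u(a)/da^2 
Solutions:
 u(a) = C1 + C2*erfi(2^(3/4)*a/2)


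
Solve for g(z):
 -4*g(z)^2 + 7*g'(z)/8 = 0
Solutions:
 g(z) = -7/(C1 + 32*z)


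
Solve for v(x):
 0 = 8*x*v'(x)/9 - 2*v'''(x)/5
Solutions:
 v(x) = C1 + Integral(C2*airyai(60^(1/3)*x/3) + C3*airybi(60^(1/3)*x/3), x)


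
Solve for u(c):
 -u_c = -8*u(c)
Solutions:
 u(c) = C1*exp(8*c)


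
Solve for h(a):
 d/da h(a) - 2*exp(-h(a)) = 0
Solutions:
 h(a) = log(C1 + 2*a)


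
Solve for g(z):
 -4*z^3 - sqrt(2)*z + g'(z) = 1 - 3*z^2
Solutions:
 g(z) = C1 + z^4 - z^3 + sqrt(2)*z^2/2 + z


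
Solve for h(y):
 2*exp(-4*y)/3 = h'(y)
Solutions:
 h(y) = C1 - exp(-4*y)/6


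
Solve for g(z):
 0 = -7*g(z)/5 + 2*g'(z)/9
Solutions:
 g(z) = C1*exp(63*z/10)


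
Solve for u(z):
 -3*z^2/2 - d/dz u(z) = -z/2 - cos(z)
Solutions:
 u(z) = C1 - z^3/2 + z^2/4 + sin(z)


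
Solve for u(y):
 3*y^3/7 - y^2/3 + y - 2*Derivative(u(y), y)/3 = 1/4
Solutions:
 u(y) = C1 + 9*y^4/56 - y^3/6 + 3*y^2/4 - 3*y/8


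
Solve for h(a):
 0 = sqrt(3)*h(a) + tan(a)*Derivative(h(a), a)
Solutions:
 h(a) = C1/sin(a)^(sqrt(3))


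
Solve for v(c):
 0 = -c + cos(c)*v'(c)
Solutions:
 v(c) = C1 + Integral(c/cos(c), c)


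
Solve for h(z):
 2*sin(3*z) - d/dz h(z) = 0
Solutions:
 h(z) = C1 - 2*cos(3*z)/3


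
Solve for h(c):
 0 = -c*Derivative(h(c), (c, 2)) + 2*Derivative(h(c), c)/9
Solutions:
 h(c) = C1 + C2*c^(11/9)


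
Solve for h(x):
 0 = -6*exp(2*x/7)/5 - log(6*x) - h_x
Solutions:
 h(x) = C1 - x*log(x) + x*(1 - log(6)) - 21*exp(2*x/7)/5


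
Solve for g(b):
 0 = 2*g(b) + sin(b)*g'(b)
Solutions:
 g(b) = C1*(cos(b) + 1)/(cos(b) - 1)


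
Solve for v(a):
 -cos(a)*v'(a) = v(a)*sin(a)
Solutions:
 v(a) = C1*cos(a)


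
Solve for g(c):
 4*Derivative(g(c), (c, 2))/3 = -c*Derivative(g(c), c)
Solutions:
 g(c) = C1 + C2*erf(sqrt(6)*c/4)


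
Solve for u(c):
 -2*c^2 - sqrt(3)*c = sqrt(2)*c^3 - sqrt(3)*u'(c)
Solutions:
 u(c) = C1 + sqrt(6)*c^4/12 + 2*sqrt(3)*c^3/9 + c^2/2


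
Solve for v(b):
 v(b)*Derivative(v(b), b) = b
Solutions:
 v(b) = -sqrt(C1 + b^2)
 v(b) = sqrt(C1 + b^2)


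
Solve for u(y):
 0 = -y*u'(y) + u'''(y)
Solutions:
 u(y) = C1 + Integral(C2*airyai(y) + C3*airybi(y), y)


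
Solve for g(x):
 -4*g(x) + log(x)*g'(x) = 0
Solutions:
 g(x) = C1*exp(4*li(x))


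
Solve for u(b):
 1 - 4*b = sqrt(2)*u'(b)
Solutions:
 u(b) = C1 - sqrt(2)*b^2 + sqrt(2)*b/2


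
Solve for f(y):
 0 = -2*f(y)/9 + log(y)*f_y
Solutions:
 f(y) = C1*exp(2*li(y)/9)


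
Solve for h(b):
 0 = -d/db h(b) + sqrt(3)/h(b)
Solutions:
 h(b) = -sqrt(C1 + 2*sqrt(3)*b)
 h(b) = sqrt(C1 + 2*sqrt(3)*b)


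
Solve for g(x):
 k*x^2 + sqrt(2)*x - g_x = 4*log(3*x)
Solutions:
 g(x) = C1 + k*x^3/3 + sqrt(2)*x^2/2 - 4*x*log(x) - x*log(81) + 4*x


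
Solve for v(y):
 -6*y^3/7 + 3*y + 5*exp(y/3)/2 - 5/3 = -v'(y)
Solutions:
 v(y) = C1 + 3*y^4/14 - 3*y^2/2 + 5*y/3 - 15*exp(y/3)/2


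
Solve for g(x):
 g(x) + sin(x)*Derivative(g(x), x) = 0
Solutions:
 g(x) = C1*sqrt(cos(x) + 1)/sqrt(cos(x) - 1)


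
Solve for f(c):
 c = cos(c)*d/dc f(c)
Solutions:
 f(c) = C1 + Integral(c/cos(c), c)


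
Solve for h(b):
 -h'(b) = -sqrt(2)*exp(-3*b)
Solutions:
 h(b) = C1 - sqrt(2)*exp(-3*b)/3


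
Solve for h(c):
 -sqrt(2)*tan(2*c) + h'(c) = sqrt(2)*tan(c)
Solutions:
 h(c) = C1 - sqrt(2)*log(cos(c)) - sqrt(2)*log(cos(2*c))/2


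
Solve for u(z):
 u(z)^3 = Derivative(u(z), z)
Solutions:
 u(z) = -sqrt(2)*sqrt(-1/(C1 + z))/2
 u(z) = sqrt(2)*sqrt(-1/(C1 + z))/2


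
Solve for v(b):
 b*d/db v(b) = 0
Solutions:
 v(b) = C1


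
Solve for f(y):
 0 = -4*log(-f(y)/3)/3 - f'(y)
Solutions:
 3*Integral(1/(log(-_y) - log(3)), (_y, f(y)))/4 = C1 - y


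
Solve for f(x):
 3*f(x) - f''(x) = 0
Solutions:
 f(x) = C1*exp(-sqrt(3)*x) + C2*exp(sqrt(3)*x)


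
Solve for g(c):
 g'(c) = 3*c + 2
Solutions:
 g(c) = C1 + 3*c^2/2 + 2*c


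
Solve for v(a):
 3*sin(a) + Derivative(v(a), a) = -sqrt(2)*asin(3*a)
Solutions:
 v(a) = C1 - sqrt(2)*(a*asin(3*a) + sqrt(1 - 9*a^2)/3) + 3*cos(a)


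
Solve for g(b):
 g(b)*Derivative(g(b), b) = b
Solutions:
 g(b) = -sqrt(C1 + b^2)
 g(b) = sqrt(C1 + b^2)


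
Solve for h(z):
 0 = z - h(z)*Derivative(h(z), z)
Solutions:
 h(z) = -sqrt(C1 + z^2)
 h(z) = sqrt(C1 + z^2)


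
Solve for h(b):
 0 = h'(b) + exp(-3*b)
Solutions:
 h(b) = C1 + exp(-3*b)/3


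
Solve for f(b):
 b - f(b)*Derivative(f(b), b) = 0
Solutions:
 f(b) = -sqrt(C1 + b^2)
 f(b) = sqrt(C1 + b^2)


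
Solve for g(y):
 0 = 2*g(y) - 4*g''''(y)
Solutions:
 g(y) = C1*exp(-2^(3/4)*y/2) + C2*exp(2^(3/4)*y/2) + C3*sin(2^(3/4)*y/2) + C4*cos(2^(3/4)*y/2)


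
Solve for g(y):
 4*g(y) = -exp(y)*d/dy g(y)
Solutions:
 g(y) = C1*exp(4*exp(-y))


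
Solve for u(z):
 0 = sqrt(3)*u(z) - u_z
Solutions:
 u(z) = C1*exp(sqrt(3)*z)


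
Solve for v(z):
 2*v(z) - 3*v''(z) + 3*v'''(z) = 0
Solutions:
 v(z) = C1*exp(z*((3*sqrt(7) + 8)^(-1/3) + 2 + (3*sqrt(7) + 8)^(1/3))/6)*sin(sqrt(3)*z*(-(3*sqrt(7) + 8)^(1/3) + (3*sqrt(7) + 8)^(-1/3))/6) + C2*exp(z*((3*sqrt(7) + 8)^(-1/3) + 2 + (3*sqrt(7) + 8)^(1/3))/6)*cos(sqrt(3)*z*(-(3*sqrt(7) + 8)^(1/3) + (3*sqrt(7) + 8)^(-1/3))/6) + C3*exp(z*(-(3*sqrt(7) + 8)^(1/3) - 1/(3*sqrt(7) + 8)^(1/3) + 1)/3)


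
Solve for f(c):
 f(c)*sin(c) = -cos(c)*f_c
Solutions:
 f(c) = C1*cos(c)


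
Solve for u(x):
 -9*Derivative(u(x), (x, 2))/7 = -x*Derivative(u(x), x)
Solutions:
 u(x) = C1 + C2*erfi(sqrt(14)*x/6)


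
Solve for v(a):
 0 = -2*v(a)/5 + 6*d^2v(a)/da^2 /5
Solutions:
 v(a) = C1*exp(-sqrt(3)*a/3) + C2*exp(sqrt(3)*a/3)


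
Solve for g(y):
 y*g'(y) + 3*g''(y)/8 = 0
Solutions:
 g(y) = C1 + C2*erf(2*sqrt(3)*y/3)


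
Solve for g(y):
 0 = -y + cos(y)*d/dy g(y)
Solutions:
 g(y) = C1 + Integral(y/cos(y), y)


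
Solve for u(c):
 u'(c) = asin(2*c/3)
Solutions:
 u(c) = C1 + c*asin(2*c/3) + sqrt(9 - 4*c^2)/2


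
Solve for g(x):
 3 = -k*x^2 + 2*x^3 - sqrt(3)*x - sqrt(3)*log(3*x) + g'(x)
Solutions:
 g(x) = C1 + k*x^3/3 - x^4/2 + sqrt(3)*x^2/2 + sqrt(3)*x*log(x) - sqrt(3)*x + sqrt(3)*x*log(3) + 3*x


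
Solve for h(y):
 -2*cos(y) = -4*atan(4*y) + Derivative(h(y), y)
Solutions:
 h(y) = C1 + 4*y*atan(4*y) - log(16*y^2 + 1)/2 - 2*sin(y)


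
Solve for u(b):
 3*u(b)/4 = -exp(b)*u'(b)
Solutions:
 u(b) = C1*exp(3*exp(-b)/4)


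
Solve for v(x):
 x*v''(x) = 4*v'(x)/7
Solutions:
 v(x) = C1 + C2*x^(11/7)


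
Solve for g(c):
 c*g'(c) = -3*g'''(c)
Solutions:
 g(c) = C1 + Integral(C2*airyai(-3^(2/3)*c/3) + C3*airybi(-3^(2/3)*c/3), c)


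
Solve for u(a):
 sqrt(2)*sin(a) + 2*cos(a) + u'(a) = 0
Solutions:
 u(a) = C1 - 2*sin(a) + sqrt(2)*cos(a)


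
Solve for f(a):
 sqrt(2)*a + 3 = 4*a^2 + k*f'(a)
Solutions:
 f(a) = C1 - 4*a^3/(3*k) + sqrt(2)*a^2/(2*k) + 3*a/k


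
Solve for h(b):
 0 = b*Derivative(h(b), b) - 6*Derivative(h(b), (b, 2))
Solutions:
 h(b) = C1 + C2*erfi(sqrt(3)*b/6)


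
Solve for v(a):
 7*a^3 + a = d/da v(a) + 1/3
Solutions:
 v(a) = C1 + 7*a^4/4 + a^2/2 - a/3


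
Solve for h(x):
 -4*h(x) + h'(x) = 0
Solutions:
 h(x) = C1*exp(4*x)


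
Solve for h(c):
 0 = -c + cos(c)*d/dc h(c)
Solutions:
 h(c) = C1 + Integral(c/cos(c), c)


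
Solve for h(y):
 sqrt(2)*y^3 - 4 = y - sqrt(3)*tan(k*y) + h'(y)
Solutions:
 h(y) = C1 + sqrt(2)*y^4/4 - y^2/2 - 4*y + sqrt(3)*Piecewise((-log(cos(k*y))/k, Ne(k, 0)), (0, True))


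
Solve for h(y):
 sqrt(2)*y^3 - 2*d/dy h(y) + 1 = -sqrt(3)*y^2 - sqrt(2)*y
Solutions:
 h(y) = C1 + sqrt(2)*y^4/8 + sqrt(3)*y^3/6 + sqrt(2)*y^2/4 + y/2


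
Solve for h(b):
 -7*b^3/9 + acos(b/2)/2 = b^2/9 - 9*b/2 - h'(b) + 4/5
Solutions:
 h(b) = C1 + 7*b^4/36 + b^3/27 - 9*b^2/4 - b*acos(b/2)/2 + 4*b/5 + sqrt(4 - b^2)/2


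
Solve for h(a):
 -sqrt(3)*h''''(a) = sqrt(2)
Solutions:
 h(a) = C1 + C2*a + C3*a^2 + C4*a^3 - sqrt(6)*a^4/72


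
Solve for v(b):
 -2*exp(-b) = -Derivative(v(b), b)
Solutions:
 v(b) = C1 - 2*exp(-b)


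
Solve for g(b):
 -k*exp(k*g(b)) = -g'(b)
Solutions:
 g(b) = Piecewise((log(-1/(C1*k + b*k^2))/k, Ne(k, 0)), (nan, True))
 g(b) = Piecewise((C1 + b*k, Eq(k, 0)), (nan, True))


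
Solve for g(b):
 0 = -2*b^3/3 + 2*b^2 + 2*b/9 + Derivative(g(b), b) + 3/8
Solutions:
 g(b) = C1 + b^4/6 - 2*b^3/3 - b^2/9 - 3*b/8


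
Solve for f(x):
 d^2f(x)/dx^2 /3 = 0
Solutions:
 f(x) = C1 + C2*x


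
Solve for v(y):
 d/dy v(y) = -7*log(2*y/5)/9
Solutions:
 v(y) = C1 - 7*y*log(y)/9 - 7*y*log(2)/9 + 7*y/9 + 7*y*log(5)/9


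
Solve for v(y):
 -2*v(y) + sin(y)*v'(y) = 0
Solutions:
 v(y) = C1*(cos(y) - 1)/(cos(y) + 1)


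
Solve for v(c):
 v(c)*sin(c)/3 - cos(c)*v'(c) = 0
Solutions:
 v(c) = C1/cos(c)^(1/3)


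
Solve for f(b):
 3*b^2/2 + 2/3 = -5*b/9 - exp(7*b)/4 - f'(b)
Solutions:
 f(b) = C1 - b^3/2 - 5*b^2/18 - 2*b/3 - exp(7*b)/28


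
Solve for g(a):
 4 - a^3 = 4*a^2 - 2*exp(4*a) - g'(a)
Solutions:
 g(a) = C1 + a^4/4 + 4*a^3/3 - 4*a - exp(4*a)/2


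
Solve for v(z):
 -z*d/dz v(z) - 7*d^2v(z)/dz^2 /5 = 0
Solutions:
 v(z) = C1 + C2*erf(sqrt(70)*z/14)


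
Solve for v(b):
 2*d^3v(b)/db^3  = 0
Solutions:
 v(b) = C1 + C2*b + C3*b^2


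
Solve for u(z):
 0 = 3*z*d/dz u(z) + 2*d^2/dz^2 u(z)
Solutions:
 u(z) = C1 + C2*erf(sqrt(3)*z/2)


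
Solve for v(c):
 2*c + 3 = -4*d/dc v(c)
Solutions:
 v(c) = C1 - c^2/4 - 3*c/4


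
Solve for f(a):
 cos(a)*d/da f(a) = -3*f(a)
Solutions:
 f(a) = C1*(sin(a) - 1)^(3/2)/(sin(a) + 1)^(3/2)


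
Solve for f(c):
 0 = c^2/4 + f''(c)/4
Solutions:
 f(c) = C1 + C2*c - c^4/12


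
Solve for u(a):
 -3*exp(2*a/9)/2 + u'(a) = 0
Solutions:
 u(a) = C1 + 27*exp(2*a/9)/4


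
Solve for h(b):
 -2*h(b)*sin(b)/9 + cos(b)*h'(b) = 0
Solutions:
 h(b) = C1/cos(b)^(2/9)


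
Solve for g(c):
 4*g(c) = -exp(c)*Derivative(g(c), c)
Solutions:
 g(c) = C1*exp(4*exp(-c))


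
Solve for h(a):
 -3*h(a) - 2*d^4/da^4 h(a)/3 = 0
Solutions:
 h(a) = (C1*sin(2^(1/4)*sqrt(3)*a/2) + C2*cos(2^(1/4)*sqrt(3)*a/2))*exp(-2^(1/4)*sqrt(3)*a/2) + (C3*sin(2^(1/4)*sqrt(3)*a/2) + C4*cos(2^(1/4)*sqrt(3)*a/2))*exp(2^(1/4)*sqrt(3)*a/2)


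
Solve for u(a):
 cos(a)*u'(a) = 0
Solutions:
 u(a) = C1


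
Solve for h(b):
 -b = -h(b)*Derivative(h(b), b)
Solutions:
 h(b) = -sqrt(C1 + b^2)
 h(b) = sqrt(C1 + b^2)


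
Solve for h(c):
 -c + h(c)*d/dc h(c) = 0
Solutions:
 h(c) = -sqrt(C1 + c^2)
 h(c) = sqrt(C1 + c^2)


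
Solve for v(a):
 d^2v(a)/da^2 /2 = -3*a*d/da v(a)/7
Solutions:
 v(a) = C1 + C2*erf(sqrt(21)*a/7)


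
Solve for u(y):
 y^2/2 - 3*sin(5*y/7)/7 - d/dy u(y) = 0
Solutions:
 u(y) = C1 + y^3/6 + 3*cos(5*y/7)/5


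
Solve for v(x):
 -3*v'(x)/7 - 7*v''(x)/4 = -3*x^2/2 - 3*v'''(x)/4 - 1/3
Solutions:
 v(x) = C1 + C2*exp(x*(49 - sqrt(3409))/42) + C3*exp(x*(49 + sqrt(3409))/42) + 7*x^3/6 - 343*x^2/24 + 18683*x/144


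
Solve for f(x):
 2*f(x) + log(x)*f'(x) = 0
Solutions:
 f(x) = C1*exp(-2*li(x))


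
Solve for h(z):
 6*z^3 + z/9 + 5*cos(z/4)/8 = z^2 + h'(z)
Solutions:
 h(z) = C1 + 3*z^4/2 - z^3/3 + z^2/18 + 5*sin(z/4)/2


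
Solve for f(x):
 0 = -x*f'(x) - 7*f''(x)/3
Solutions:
 f(x) = C1 + C2*erf(sqrt(42)*x/14)


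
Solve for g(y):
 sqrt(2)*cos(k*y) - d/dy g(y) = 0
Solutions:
 g(y) = C1 + sqrt(2)*sin(k*y)/k


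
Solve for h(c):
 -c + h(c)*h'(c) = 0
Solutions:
 h(c) = -sqrt(C1 + c^2)
 h(c) = sqrt(C1 + c^2)


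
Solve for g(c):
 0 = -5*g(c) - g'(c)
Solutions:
 g(c) = C1*exp(-5*c)


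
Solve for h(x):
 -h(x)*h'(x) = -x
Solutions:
 h(x) = -sqrt(C1 + x^2)
 h(x) = sqrt(C1 + x^2)


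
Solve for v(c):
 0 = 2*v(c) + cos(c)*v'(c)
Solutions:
 v(c) = C1*(sin(c) - 1)/(sin(c) + 1)


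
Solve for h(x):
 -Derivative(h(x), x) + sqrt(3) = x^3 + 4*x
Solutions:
 h(x) = C1 - x^4/4 - 2*x^2 + sqrt(3)*x


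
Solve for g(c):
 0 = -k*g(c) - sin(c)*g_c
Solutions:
 g(c) = C1*exp(k*(-log(cos(c) - 1) + log(cos(c) + 1))/2)


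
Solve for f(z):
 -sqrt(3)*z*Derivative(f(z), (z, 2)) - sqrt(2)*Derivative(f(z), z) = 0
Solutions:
 f(z) = C1 + C2*z^(1 - sqrt(6)/3)


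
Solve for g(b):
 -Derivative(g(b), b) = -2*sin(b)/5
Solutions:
 g(b) = C1 - 2*cos(b)/5


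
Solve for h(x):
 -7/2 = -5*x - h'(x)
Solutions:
 h(x) = C1 - 5*x^2/2 + 7*x/2


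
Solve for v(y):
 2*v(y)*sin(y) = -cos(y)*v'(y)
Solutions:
 v(y) = C1*cos(y)^2


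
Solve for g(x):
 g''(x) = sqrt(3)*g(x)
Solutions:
 g(x) = C1*exp(-3^(1/4)*x) + C2*exp(3^(1/4)*x)


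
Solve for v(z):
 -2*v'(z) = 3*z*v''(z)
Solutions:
 v(z) = C1 + C2*z^(1/3)


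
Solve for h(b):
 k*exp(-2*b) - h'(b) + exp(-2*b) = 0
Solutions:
 h(b) = C1 - k*exp(-2*b)/2 - exp(-2*b)/2


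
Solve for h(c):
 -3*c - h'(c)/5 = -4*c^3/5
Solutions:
 h(c) = C1 + c^4 - 15*c^2/2


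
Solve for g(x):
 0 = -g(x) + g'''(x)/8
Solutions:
 g(x) = C3*exp(2*x) + (C1*sin(sqrt(3)*x) + C2*cos(sqrt(3)*x))*exp(-x)


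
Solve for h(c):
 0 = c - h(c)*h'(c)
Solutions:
 h(c) = -sqrt(C1 + c^2)
 h(c) = sqrt(C1 + c^2)


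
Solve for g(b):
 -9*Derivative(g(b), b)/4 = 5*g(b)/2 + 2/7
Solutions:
 g(b) = C1*exp(-10*b/9) - 4/35


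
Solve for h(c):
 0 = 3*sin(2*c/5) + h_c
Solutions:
 h(c) = C1 + 15*cos(2*c/5)/2


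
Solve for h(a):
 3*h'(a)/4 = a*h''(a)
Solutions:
 h(a) = C1 + C2*a^(7/4)


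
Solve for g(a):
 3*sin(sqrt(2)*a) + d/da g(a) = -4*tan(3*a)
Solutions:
 g(a) = C1 + 4*log(cos(3*a))/3 + 3*sqrt(2)*cos(sqrt(2)*a)/2


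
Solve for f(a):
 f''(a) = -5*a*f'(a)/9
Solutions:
 f(a) = C1 + C2*erf(sqrt(10)*a/6)


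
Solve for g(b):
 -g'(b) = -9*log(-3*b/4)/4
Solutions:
 g(b) = C1 + 9*b*log(-b)/4 + 9*b*(-2*log(2) - 1 + log(3))/4


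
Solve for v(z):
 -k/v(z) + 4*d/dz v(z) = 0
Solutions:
 v(z) = -sqrt(C1 + 2*k*z)/2
 v(z) = sqrt(C1 + 2*k*z)/2


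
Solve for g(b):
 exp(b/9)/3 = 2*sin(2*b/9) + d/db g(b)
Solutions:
 g(b) = C1 + 3*exp(b/9) + 9*cos(2*b/9)


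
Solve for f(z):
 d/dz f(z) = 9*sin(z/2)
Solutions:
 f(z) = C1 - 18*cos(z/2)


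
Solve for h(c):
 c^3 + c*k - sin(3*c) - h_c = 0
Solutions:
 h(c) = C1 + c^4/4 + c^2*k/2 + cos(3*c)/3


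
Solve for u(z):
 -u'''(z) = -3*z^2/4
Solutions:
 u(z) = C1 + C2*z + C3*z^2 + z^5/80


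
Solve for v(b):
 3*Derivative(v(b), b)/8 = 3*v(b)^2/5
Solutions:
 v(b) = -5/(C1 + 8*b)
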